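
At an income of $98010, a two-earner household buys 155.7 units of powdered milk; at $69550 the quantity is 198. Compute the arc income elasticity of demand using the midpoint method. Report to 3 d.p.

ΔQ = 198 − 155.7 = 42.3; midpoint Q̄ = (155.7 + 198)/2 = 176.85.
ΔI = 69550 − 98010 = -28460; midpoint Ī = (98010 + 69550)/2 = 83780.
η = (ΔQ/Q̄) ÷ (ΔI/Ī) = (42.3/176.85) ÷ (-28460/83780) = -0.704.

-0.704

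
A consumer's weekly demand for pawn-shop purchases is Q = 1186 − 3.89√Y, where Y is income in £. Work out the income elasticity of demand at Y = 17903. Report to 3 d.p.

At Y = 17903: Q = 665.510.
dQ/dY = -3.89/(2√Y) = -0.0145364 at this income.
η = (dQ/dY)·(Y/Q) = -0.0145364 × (17903/665.510) = -0.391.

-0.391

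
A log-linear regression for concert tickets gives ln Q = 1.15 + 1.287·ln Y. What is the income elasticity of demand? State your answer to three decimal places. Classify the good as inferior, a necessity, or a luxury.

1.287 (luxury)

In a log-linear demand, the coefficient on ln Y is the income elasticity.
So η = 1.287.
η > 1 ⇒ luxury.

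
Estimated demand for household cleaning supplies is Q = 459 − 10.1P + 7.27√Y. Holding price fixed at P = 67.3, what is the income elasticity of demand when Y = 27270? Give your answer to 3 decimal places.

0.613

At P = 67.3, Y = 27270: Q = 979.811.
Holding P constant, ∂Q/∂Y = 7.27/(2√Y) = 0.0220121.
η_Y = (∂Q/∂Y)·(Y/Q) = 0.0220121 × (27270/979.811) = 0.613.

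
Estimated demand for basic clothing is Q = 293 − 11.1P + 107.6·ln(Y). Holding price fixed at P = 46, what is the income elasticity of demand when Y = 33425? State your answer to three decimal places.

0.119

At P = 46, Y = 33425: Q = 903.276.
Holding P constant, ∂Q/∂Y = 107.6/Y = 0.00321915.
η_Y = (∂Q/∂Y)·(Y/Q) = 0.00321915 × (33425/903.276) = 0.119.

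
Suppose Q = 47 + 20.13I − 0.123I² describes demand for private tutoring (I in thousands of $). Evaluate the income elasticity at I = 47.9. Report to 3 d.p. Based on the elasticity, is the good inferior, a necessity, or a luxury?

At I = 47.9: Q = 729.0146.
dQ/dI = 20.13 − 0.246I = 8.34660.
η = (dQ/dI)·(I/Q) = 8.34660 × (47.9/729.0146) = 0.548.
0 < η < 1 ⇒ necessity.

0.548 (necessity)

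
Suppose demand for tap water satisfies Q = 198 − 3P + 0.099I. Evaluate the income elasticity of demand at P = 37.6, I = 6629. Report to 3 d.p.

0.885

At P = 37.6, I = 6629: Q = 741.471.
Holding P constant, ∂Q/∂I = 0.099.
η_I = (∂Q/∂I)·(I/Q) = 0.099 × (6629/741.471) = 0.885.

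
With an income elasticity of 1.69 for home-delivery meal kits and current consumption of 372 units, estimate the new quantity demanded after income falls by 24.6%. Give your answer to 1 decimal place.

217.3

%ΔQ ≈ η × %ΔI = 1.69 × (-24.6%) = -41.574%.
New Q ≈ 372 × (1 − 0.41574) = 217.3.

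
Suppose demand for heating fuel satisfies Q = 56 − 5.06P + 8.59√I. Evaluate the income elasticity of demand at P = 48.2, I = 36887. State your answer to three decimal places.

At P = 48.2, I = 36887: Q = 1461.902.
Holding P constant, ∂Q/∂I = 8.59/(2√I) = 0.0223628.
η_I = (∂Q/∂I)·(I/Q) = 0.0223628 × (36887/1461.902) = 0.564.

0.564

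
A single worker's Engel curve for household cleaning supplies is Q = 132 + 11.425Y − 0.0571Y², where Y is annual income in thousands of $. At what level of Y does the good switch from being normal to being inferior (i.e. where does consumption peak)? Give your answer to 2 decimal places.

100.04

dQ/dY = 11.425 − 0.1142Y.
The good is inferior where dQ/dY < 0. Setting dQ/dY = 0 gives Y = 11.425 / 0.1142 = 100.04.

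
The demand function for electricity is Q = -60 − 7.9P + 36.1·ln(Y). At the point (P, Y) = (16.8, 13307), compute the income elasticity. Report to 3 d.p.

At P = 16.8, Y = 13307: Q = 150.087.
Holding P constant, ∂Q/∂Y = 36.1/Y = 0.00271286.
η_Y = (∂Q/∂Y)·(Y/Q) = 0.00271286 × (13307/150.087) = 0.241.

0.241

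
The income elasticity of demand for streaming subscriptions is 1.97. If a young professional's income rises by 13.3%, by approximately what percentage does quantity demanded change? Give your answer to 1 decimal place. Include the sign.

26.2%

%ΔQ ≈ η × %ΔI = 1.97 × 13.3% = 26.2%.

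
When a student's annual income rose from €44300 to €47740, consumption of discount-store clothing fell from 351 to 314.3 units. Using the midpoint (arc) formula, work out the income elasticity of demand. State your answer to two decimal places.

-1.48

ΔQ = 314.3 − 351 = -36.7; midpoint Q̄ = (351 + 314.3)/2 = 332.65.
ΔI = 47740 − 44300 = 3440; midpoint Ī = (44300 + 47740)/2 = 46020.
η = (ΔQ/Q̄) ÷ (ΔI/Ī) = (-36.7/332.65) ÷ (3440/46020) = -1.48.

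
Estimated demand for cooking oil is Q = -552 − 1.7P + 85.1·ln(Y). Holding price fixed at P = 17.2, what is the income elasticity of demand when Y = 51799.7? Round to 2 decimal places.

0.25

At P = 17.2, Y = 51799.7: Q = 342.532.
Holding P constant, ∂Q/∂Y = 85.1/Y = 0.00164287.
η_Y = (∂Q/∂Y)·(Y/Q) = 0.00164287 × (51799.7/342.532) = 0.25.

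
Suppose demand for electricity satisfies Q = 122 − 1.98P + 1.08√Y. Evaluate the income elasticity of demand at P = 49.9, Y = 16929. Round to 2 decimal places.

0.43

At P = 49.9, Y = 16929: Q = 163.718.
Holding P constant, ∂Q/∂Y = 1.08/(2√Y) = 0.00415029.
η_Y = (∂Q/∂Y)·(Y/Q) = 0.00415029 × (16929/163.718) = 0.43.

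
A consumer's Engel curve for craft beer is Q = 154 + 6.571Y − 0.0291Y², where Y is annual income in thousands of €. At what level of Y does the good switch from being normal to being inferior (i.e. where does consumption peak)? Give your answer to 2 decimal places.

dQ/dY = 6.571 − 0.0582Y.
The good is inferior where dQ/dY < 0. Setting dQ/dY = 0 gives Y = 6.571 / 0.0582 = 112.90.

112.90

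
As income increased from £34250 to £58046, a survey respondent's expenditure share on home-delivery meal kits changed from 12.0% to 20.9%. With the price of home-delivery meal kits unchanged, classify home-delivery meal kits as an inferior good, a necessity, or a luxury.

luxury

The budget share rises as income rises, so η > 1.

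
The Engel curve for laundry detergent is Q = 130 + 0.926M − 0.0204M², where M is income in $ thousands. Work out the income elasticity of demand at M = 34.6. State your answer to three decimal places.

At M = 34.6: Q = 137.6175.
dQ/dM = 0.926 − 0.0408M = -0.48568.
η = (dQ/dM)·(M/Q) = -0.48568 × (34.6/137.6175) = -0.122.

-0.122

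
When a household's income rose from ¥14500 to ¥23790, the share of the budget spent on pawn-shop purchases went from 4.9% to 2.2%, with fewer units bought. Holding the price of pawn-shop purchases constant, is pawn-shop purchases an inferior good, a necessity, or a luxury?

inferior good

Quantity demanded falls as income rises, so η < 0.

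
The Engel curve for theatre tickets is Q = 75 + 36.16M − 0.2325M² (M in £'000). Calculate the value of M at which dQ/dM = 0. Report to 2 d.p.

dQ/dM = 36.16 − 0.465M.
The good is inferior where dQ/dM < 0. Setting dQ/dM = 0 gives M = 36.16 / 0.465 = 77.76.

77.76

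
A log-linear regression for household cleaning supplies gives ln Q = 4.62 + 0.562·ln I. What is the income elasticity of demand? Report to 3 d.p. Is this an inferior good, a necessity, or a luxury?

In a log-linear demand, the coefficient on ln I is the income elasticity.
So η = 0.562.
0 < η < 1 ⇒ necessity.

0.562 (necessity)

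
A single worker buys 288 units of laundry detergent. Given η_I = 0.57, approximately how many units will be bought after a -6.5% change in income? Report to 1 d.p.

%ΔQ ≈ η × %ΔI = 0.57 × (-6.5%) = -3.705%.
New Q ≈ 288 × (1 − 0.03705) = 277.3.

277.3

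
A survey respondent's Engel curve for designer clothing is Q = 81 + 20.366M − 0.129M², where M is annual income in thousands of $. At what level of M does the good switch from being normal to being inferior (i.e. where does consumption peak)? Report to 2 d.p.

dQ/dM = 20.366 − 0.258M.
The good is inferior where dQ/dM < 0. Setting dQ/dM = 0 gives M = 20.366 / 0.258 = 78.94.

78.94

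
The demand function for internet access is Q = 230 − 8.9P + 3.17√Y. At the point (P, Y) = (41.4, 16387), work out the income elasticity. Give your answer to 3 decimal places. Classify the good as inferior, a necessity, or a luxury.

At P = 41.4, Y = 16387: Q = 267.337.
Holding P constant, ∂Q/∂Y = 3.17/(2√Y) = 0.0123817.
η_Y = (∂Q/∂Y)·(Y/Q) = 0.0123817 × (16387/267.337) = 0.759.
Since 0 < η < 1, this is a necessity.

0.759 (necessity)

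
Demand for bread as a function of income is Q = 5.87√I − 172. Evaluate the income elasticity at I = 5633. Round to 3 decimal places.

At I = 5633: Q = 268.563.
dQ/dI = 5.87/(2√I) = 0.0391055 at this income.
η = (dQ/dI)·(I/Q) = 0.0391055 × (5633/268.563) = 0.820.

0.820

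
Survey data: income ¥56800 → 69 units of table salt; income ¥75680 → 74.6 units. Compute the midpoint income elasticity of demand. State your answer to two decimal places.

0.27

ΔQ = 74.6 − 69 = 5.6; midpoint Q̄ = (69 + 74.6)/2 = 71.8.
ΔI = 75680 − 56800 = 18880; midpoint Ī = (56800 + 75680)/2 = 66240.
η = (ΔQ/Q̄) ÷ (ΔI/Ī) = (5.6/71.8) ÷ (18880/66240) = 0.27.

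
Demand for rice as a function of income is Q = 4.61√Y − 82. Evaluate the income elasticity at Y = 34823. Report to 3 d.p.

0.553

At Y = 34823: Q = 778.268.
dQ/dY = 4.61/(2√Y) = 0.012352 at this income.
η = (dQ/dY)·(Y/Q) = 0.012352 × (34823/778.268) = 0.553.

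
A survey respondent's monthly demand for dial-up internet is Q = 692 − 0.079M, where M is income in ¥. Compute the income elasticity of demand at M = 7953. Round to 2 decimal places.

-9.86

At M = 7953: Q = 63.713.
dQ/dM = −0.079.
η = (dQ/dM)·(M/Q) = -0.079 × (7953/63.713) = -9.86.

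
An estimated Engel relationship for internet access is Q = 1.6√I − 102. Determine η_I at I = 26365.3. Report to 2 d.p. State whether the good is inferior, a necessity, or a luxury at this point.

At I = 26365.3: Q = 157.798.
dQ/dI = 1.6/(2√I) = 0.0049269 at this income.
η = (dQ/dI)·(I/Q) = 0.0049269 × (26365.3/157.798) = 0.82.
Since 0 < η < 1, the good is a necessity.

0.82 (necessity)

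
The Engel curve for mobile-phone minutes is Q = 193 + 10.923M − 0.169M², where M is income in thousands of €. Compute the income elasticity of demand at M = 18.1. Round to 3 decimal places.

At M = 18.1: Q = 335.3402.
dQ/dM = 10.923 − 0.338M = 4.80520.
η = (dQ/dM)·(M/Q) = 4.80520 × (18.1/335.3402) = 0.259.

0.259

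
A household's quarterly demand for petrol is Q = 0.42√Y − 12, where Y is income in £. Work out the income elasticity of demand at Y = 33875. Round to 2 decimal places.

0.59

At Y = 33875: Q = 65.302.
dQ/dY = 0.42/(2√Y) = 0.00114098 at this income.
η = (dQ/dY)·(Y/Q) = 0.00114098 × (33875/65.302) = 0.59.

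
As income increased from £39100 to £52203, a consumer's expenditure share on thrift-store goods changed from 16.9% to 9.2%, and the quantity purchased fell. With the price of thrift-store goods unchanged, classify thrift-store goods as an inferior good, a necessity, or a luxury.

Quantity demanded falls as income rises, so η < 0.

inferior good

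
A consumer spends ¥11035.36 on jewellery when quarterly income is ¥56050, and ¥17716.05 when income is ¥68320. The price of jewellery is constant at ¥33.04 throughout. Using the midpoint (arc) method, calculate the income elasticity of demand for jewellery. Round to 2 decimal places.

With a constant price, Q₁ = 11035.36/33.04 = 334.000 and Q₂ = 17716.05/33.04 = 536.200 (equivalently, work directly with expenditure since P cancels).
Midpoint %ΔQ = (17716.05 − 11035.36)/14375.71 = 0.46472; midpoint %ΔI = (68320 − 56050)/62185 = 0.19731.
η = 0.46472 / 0.19731 = 2.36.

2.36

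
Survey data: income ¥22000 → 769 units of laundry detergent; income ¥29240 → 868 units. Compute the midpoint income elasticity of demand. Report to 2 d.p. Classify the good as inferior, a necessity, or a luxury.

0.43 (necessity)

ΔQ = 868 − 769 = 99; midpoint Q̄ = (769 + 868)/2 = 818.5.
ΔI = 29240 − 22000 = 7240; midpoint Ī = (22000 + 29240)/2 = 25620.
η = (ΔQ/Q̄) ÷ (ΔI/Ī) = (99/818.5) ÷ (7240/25620) = 0.43.
0 < η < 1 ⇒ necessity.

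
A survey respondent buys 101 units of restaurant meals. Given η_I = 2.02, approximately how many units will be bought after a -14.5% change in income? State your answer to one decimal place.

71.4

%ΔQ ≈ η × %ΔI = 2.02 × (-14.5%) = -29.29%.
New Q ≈ 101 × (1 − 0.2929) = 71.4.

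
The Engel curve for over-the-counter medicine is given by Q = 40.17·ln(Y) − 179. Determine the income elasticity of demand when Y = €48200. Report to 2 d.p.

0.16

At Y = 48200: Q = 254.158.
dQ/dY = 40.17/Y = 0.000833402 at this income.
η = (dQ/dY)·(Y/Q) = 0.000833402 × (48200/254.158) = 0.16.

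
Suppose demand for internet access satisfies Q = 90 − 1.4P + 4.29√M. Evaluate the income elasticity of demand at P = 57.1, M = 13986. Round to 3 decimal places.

0.490

At P = 57.1, M = 13986: Q = 517.406.
Holding P constant, ∂Q/∂M = 4.29/(2√M) = 0.0181376.
η_M = (∂Q/∂M)·(M/Q) = 0.0181376 × (13986/517.406) = 0.490.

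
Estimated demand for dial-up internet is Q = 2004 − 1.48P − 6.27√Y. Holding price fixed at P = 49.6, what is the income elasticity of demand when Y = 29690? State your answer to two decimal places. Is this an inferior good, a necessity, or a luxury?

At P = 49.6, Y = 29690: Q = 850.222.
Holding P constant, ∂Q/∂Y = -6.27/(2√Y) = -0.0181942.
η_Y = (∂Q/∂Y)·(Y/Q) = -0.0181942 × (29690/850.222) = -0.64.
Since η < 0, this is an inferior good.

-0.64 (inferior good)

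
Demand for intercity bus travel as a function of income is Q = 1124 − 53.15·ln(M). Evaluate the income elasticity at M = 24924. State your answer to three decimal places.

-0.091

At M = 24924: Q = 585.931.
dQ/dM = -53.15/M = -0.00213248 at this income.
η = (dQ/dM)·(M/Q) = -0.00213248 × (24924/585.931) = -0.091.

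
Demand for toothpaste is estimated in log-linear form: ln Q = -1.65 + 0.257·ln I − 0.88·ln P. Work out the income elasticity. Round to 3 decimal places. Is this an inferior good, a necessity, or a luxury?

0.257 (necessity)

In a log-linear demand, the coefficient on ln I is the income elasticity.
So η = 0.257.
0 < η < 1 ⇒ necessity.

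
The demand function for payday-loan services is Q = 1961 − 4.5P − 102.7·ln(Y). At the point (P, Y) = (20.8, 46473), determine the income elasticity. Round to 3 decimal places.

-0.134

At P = 20.8, Y = 46473: Q = 763.721.
Holding P constant, ∂Q/∂Y = -102.7/Y = -0.00220989.
η_Y = (∂Q/∂Y)·(Y/Q) = -0.00220989 × (46473/763.721) = -0.134.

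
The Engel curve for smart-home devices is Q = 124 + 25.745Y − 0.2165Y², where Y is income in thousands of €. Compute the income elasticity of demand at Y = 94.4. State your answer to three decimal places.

-2.285

At Y = 94.4: Q = 625.0186.
dQ/dY = 25.745 − 0.433Y = -15.13020.
η = (dQ/dY)·(Y/Q) = -15.13020 × (94.4/625.0186) = -2.285.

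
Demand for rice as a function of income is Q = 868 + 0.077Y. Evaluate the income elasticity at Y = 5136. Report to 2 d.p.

0.31

At Y = 5136: Q = 1263.472.
dQ/dY = 0.077.
η = (dQ/dY)·(Y/Q) = 0.077 × (5136/1263.472) = 0.31.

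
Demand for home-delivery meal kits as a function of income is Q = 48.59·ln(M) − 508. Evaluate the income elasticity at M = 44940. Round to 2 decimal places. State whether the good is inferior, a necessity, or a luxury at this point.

3.87 (luxury)

At M = 44940: Q = 12.549.
dQ/dM = 48.59/M = 0.00108122 at this income.
η = (dQ/dM)·(M/Q) = 0.00108122 × (44940/12.549) = 3.87.
Since η > 1, the good is a luxury.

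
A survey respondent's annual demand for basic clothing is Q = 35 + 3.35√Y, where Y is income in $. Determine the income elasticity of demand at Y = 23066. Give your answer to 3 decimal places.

At Y = 23066: Q = 543.781.
dQ/dY = 3.35/(2√Y) = 0.0110288 at this income.
η = (dQ/dY)·(Y/Q) = 0.0110288 × (23066/543.781) = 0.468.

0.468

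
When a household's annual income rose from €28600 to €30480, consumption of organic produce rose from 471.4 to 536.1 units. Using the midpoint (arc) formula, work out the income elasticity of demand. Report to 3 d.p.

ΔQ = 536.1 − 471.4 = 64.7; midpoint Q̄ = (471.4 + 536.1)/2 = 503.75.
ΔI = 30480 − 28600 = 1880; midpoint Ī = (28600 + 30480)/2 = 29540.
η = (ΔQ/Q̄) ÷ (ΔI/Ī) = (64.7/503.75) ÷ (1880/29540) = 2.018.

2.018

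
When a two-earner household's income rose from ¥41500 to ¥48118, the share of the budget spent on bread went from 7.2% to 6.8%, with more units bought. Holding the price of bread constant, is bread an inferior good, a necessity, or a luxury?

Quantity rises but the budget share falls as income rises, so 0 < η < 1.

necessity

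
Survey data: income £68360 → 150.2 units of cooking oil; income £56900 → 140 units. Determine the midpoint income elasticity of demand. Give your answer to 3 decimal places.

ΔQ = 140 − 150.2 = -10.2; midpoint Q̄ = (150.2 + 140)/2 = 145.1.
ΔI = 56900 − 68360 = -11460; midpoint Ī = (68360 + 56900)/2 = 62630.
η = (ΔQ/Q̄) ÷ (ΔI/Ī) = (-10.2/145.1) ÷ (-11460/62630) = 0.384.

0.384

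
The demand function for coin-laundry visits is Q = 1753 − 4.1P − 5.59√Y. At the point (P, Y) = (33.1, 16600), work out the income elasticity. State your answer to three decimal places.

-0.401

At P = 33.1, Y = 16600: Q = 897.069.
Holding P constant, ∂Q/∂Y = -5.59/(2√Y) = -0.0216934.
η_Y = (∂Q/∂Y)·(Y/Q) = -0.0216934 × (16600/897.069) = -0.401.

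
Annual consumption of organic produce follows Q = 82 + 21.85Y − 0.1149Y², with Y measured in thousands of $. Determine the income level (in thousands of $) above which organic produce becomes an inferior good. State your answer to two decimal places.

dQ/dY = 21.85 − 0.2298Y.
The good is inferior where dQ/dY < 0. Setting dQ/dY = 0 gives Y = 21.85 / 0.2298 = 95.08.

95.08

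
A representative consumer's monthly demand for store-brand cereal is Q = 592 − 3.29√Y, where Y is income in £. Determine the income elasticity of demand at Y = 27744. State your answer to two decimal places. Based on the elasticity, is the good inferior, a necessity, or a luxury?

At Y = 27744: Q = 44.000.
dQ/dY = -3.29/(2√Y) = -0.00987601 at this income.
η = (dQ/dY)·(Y/Q) = -0.00987601 × (27744/44.000) = -6.23.
Since η < 0, the good is an inferior good.

-6.23 (inferior good)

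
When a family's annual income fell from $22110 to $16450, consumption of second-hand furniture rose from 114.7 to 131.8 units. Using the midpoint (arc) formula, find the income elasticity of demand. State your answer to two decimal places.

ΔQ = 131.8 − 114.7 = 17.1; midpoint Q̄ = (114.7 + 131.8)/2 = 123.25.
ΔI = 16450 − 22110 = -5660; midpoint Ī = (22110 + 16450)/2 = 19280.
η = (ΔQ/Q̄) ÷ (ΔI/Ī) = (17.1/123.25) ÷ (-5660/19280) = -0.47.

-0.47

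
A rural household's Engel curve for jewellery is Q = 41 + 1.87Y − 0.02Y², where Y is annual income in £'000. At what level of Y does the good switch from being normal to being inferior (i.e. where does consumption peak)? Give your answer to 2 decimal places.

dQ/dY = 1.87 − 0.04Y.
The good is inferior where dQ/dY < 0. Setting dQ/dY = 0 gives Y = 1.87 / 0.04 = 46.75.

46.75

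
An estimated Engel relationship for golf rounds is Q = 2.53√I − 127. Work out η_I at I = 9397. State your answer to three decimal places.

1.037

At I = 9397: Q = 118.253.
dQ/dI = 2.53/(2√I) = 0.0130496 at this income.
η = (dQ/dI)·(I/Q) = 0.0130496 × (9397/118.253) = 1.037.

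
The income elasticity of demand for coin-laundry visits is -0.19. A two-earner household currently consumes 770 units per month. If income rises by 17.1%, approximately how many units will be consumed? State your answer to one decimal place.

745.0

%ΔQ ≈ η × %ΔI = -0.19 × 17.1% = -3.249%.
New Q ≈ 770 × (1 − 0.03249) = 745.0.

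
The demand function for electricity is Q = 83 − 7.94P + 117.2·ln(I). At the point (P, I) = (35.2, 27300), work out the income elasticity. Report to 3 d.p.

At P = 35.2, I = 27300: Q = 1000.668.
Holding P constant, ∂Q/∂I = 117.2/I = 0.00429304.
η_I = (∂Q/∂I)·(I/Q) = 0.00429304 × (27300/1000.668) = 0.117.

0.117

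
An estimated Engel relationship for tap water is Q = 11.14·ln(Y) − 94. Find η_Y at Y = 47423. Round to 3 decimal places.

At Y = 47423: Q = 25.943.
dQ/dY = 11.14/Y = 0.000234907 at this income.
η = (dQ/dY)·(Y/Q) = 0.000234907 × (47423/25.943) = 0.429.

0.429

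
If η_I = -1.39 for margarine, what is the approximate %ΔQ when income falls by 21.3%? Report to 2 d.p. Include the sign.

29.61%

%ΔQ ≈ η × %ΔI = -1.39 × (-21.3%) = 29.61%.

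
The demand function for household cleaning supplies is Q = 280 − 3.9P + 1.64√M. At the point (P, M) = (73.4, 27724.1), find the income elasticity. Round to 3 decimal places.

At P = 73.4, M = 27724.1: Q = 266.809.
Holding P constant, ∂Q/∂M = 1.64/(2√M) = 0.00492476.
η_M = (∂Q/∂M)·(M/Q) = 0.00492476 × (27724.1/266.809) = 0.512.

0.512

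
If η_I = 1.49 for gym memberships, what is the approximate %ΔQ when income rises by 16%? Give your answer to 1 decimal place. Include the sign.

%ΔQ ≈ η × %ΔI = 1.49 × 16% = 23.8%.

23.8%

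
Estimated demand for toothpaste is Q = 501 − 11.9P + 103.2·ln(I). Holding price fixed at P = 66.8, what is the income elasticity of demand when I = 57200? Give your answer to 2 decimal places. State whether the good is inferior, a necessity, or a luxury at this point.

At P = 66.8, I = 57200: Q = 836.565.
Holding P constant, ∂Q/∂I = 103.2/I = 0.0018042.
η_I = (∂Q/∂I)·(I/Q) = 0.0018042 × (57200/836.565) = 0.12.
Since 0 < η < 1, this is a necessity.

0.12 (necessity)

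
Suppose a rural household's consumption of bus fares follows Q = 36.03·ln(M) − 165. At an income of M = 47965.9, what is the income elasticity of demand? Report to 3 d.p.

At M = 47965.9: Q = 223.340.
dQ/dM = 36.03/M = 0.000751159 at this income.
η = (dQ/dM)·(M/Q) = 0.000751159 × (47965.9/223.340) = 0.161.

0.161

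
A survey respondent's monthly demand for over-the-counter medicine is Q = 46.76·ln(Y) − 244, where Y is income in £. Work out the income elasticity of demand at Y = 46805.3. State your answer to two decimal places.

At Y = 46805.3: Q = 258.845.
dQ/dY = 46.76/Y = 0.000999032 at this income.
η = (dQ/dY)·(Y/Q) = 0.000999032 × (46805.3/258.845) = 0.18.

0.18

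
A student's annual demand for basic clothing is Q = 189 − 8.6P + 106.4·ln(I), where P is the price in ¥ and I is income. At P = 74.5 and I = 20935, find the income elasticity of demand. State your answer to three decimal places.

At P = 74.5, I = 20935: Q = 606.893.
Holding P constant, ∂Q/∂I = 106.4/I = 0.0050824.
η_I = (∂Q/∂I)·(I/Q) = 0.0050824 × (20935/606.893) = 0.175.

0.175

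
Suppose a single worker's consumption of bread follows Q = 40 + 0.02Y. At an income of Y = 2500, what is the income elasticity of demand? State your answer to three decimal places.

At Y = 2500: Q = 90.000.
dQ/dY = 0.02.
η = (dQ/dY)·(Y/Q) = 0.02 × (2500/90.000) = 0.556.

0.556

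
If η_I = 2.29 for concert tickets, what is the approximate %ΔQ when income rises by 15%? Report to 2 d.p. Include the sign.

%ΔQ ≈ η × %ΔI = 2.29 × 15% = 34.35%.

34.35%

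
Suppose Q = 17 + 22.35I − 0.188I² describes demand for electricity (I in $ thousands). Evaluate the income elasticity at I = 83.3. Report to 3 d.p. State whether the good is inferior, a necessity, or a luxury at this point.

At I = 83.3: Q = 574.2437.
dQ/dI = 22.35 − 0.376I = -8.97080.
η = (dQ/dI)·(I/Q) = -8.97080 × (83.3/574.2437) = -1.301.
η < 0 ⇒ inferior good.

-1.301 (inferior good)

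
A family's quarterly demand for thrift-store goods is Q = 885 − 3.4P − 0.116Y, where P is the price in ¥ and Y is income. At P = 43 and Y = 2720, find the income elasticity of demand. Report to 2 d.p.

At P = 43, Y = 2720: Q = 423.280.
Holding P constant, ∂Q/∂Y = −0.116.
η_Y = (∂Q/∂Y)·(Y/Q) = -0.116 × (2720/423.280) = -0.75.

-0.75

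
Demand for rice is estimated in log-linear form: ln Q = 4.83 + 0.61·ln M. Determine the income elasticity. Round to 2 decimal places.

0.61

In a log-linear demand, the coefficient on ln M is the income elasticity.
So η = 0.61.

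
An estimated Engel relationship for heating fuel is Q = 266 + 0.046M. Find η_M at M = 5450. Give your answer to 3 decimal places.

At M = 5450: Q = 516.700.
dQ/dM = 0.046.
η = (dQ/dM)·(M/Q) = 0.046 × (5450/516.700) = 0.485.

0.485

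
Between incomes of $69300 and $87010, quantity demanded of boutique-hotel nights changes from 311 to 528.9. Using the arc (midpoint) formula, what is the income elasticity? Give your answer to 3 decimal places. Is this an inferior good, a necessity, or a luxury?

ΔQ = 528.9 − 311 = 217.9; midpoint Q̄ = (311 + 528.9)/2 = 419.95.
ΔI = 87010 − 69300 = 17710; midpoint Ī = (69300 + 87010)/2 = 78155.
η = (ΔQ/Q̄) ÷ (ΔI/Ī) = (217.9/419.95) ÷ (17710/78155) = 2.290.
η > 1 ⇒ luxury.

2.290 (luxury)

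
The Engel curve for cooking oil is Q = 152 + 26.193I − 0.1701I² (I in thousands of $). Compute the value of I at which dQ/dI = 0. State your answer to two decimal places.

76.99

dQ/dI = 26.193 − 0.3402I.
The good is inferior where dQ/dI < 0. Setting dQ/dI = 0 gives I = 26.193 / 0.3402 = 76.99.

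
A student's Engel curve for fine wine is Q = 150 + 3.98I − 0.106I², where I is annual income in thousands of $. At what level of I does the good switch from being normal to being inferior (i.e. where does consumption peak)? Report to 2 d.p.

dQ/dI = 3.98 − 0.212I.
The good is inferior where dQ/dI < 0. Setting dQ/dI = 0 gives I = 3.98 / 0.212 = 18.77.

18.77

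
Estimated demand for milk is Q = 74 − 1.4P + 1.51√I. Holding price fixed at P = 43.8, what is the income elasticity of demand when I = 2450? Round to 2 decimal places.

0.43

At P = 43.8, I = 2450: Q = 87.421.
Holding P constant, ∂Q/∂I = 1.51/(2√I) = 0.0152533.
η_I = (∂Q/∂I)·(I/Q) = 0.0152533 × (2450/87.421) = 0.43.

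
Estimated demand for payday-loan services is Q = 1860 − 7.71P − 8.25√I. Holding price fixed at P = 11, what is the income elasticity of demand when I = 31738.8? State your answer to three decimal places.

At P = 11, I = 31738.8: Q = 305.421.
Holding P constant, ∂Q/∂I = -8.25/(2√I) = -0.0231541.
η_I = (∂Q/∂I)·(I/Q) = -0.0231541 × (31738.8/305.421) = -2.406.

-2.406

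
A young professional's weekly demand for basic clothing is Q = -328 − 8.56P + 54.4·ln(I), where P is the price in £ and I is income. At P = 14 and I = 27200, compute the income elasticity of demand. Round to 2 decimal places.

0.51

At P = 14, I = 27200: Q = 107.637.
Holding P constant, ∂Q/∂I = 54.4/I = 0.002.
η_I = (∂Q/∂I)·(I/Q) = 0.002 × (27200/107.637) = 0.51.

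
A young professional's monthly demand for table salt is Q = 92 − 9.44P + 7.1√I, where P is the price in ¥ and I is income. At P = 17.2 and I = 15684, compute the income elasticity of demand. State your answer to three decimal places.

0.543

At P = 17.2, I = 15684: Q = 818.806.
Holding P constant, ∂Q/∂I = 7.1/(2√I) = 0.0283465.
η_I = (∂Q/∂I)·(I/Q) = 0.0283465 × (15684/818.806) = 0.543.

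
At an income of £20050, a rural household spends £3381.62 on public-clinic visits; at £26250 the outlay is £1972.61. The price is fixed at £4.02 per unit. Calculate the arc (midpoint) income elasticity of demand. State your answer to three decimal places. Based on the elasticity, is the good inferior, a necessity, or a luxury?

-1.965 (inferior good)

With a constant price, Q₁ = 3381.62/4.02 = 841.199 and Q₂ = 1972.61/4.02 = 490.699 (equivalently, work directly with expenditure since P cancels).
Midpoint %ΔQ = (1972.61 − 3381.62)/2677.12 = -0.52632; midpoint %ΔI = (26250 − 20050)/23150 = 0.26782.
η = -0.52632 / 0.26782 = -1.965.
η < 0 ⇒ inferior good.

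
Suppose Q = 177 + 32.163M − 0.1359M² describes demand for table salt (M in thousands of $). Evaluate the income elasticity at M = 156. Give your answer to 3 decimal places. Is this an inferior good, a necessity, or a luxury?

At M = 156: Q = 1887.1656.
dQ/dM = 32.163 − 0.2718M = -10.23780.
η = (dQ/dM)·(M/Q) = -10.23780 × (156/1887.1656) = -0.846.
η < 0 ⇒ inferior good.

-0.846 (inferior good)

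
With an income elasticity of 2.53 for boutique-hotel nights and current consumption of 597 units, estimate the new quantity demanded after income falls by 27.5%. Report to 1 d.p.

181.6

%ΔQ ≈ η × %ΔI = 2.53 × (-27.5%) = -69.575%.
New Q ≈ 597 × (1 − 0.69575) = 181.6.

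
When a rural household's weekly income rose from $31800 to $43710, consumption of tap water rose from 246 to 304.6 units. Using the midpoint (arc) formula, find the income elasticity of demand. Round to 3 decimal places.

ΔQ = 304.6 − 246 = 58.6; midpoint Q̄ = (246 + 304.6)/2 = 275.3.
ΔI = 43710 − 31800 = 11910; midpoint Ī = (31800 + 43710)/2 = 37755.
η = (ΔQ/Q̄) ÷ (ΔI/Ī) = (58.6/275.3) ÷ (11910/37755) = 0.675.

0.675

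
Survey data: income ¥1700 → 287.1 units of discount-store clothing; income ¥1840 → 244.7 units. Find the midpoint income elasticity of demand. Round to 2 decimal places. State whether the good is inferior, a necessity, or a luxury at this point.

ΔQ = 244.7 − 287.1 = -42.4; midpoint Q̄ = (287.1 + 244.7)/2 = 265.9.
ΔI = 1840 − 1700 = 140; midpoint Ī = (1700 + 1840)/2 = 1770.
η = (ΔQ/Q̄) ÷ (ΔI/Ī) = (-42.4/265.9) ÷ (140/1770) = -2.02.
η < 0 ⇒ inferior good.

-2.02 (inferior good)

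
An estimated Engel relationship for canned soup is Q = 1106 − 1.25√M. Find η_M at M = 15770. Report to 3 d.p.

-0.083

At M = 15770: Q = 949.027.
dQ/dM = -1.25/(2√M) = -0.00497696 at this income.
η = (dQ/dM)·(M/Q) = -0.00497696 × (15770/949.027) = -0.083.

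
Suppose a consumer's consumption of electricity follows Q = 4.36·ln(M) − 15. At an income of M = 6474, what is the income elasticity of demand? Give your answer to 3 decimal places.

0.187

At M = 6474: Q = 23.261.
dQ/dM = 4.36/M = 0.000673463 at this income.
η = (dQ/dM)·(M/Q) = 0.000673463 × (6474/23.261) = 0.187.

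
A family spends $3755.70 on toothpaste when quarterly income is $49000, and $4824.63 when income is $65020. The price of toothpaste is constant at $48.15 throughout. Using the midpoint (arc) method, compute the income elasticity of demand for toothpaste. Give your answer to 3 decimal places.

0.887

With a constant price, Q₁ = 3755.70/48.15 = 78.000 and Q₂ = 4824.63/48.15 = 100.200 (equivalently, work directly with expenditure since P cancels).
Midpoint %ΔQ = (4824.63 − 3755.70)/4290.17 = 0.24916; midpoint %ΔI = (65020 − 49000)/57010 = 0.28100.
η = 0.24916 / 0.28100 = 0.887.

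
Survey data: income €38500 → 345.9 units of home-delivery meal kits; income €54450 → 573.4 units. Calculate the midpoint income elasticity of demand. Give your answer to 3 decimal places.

ΔQ = 573.4 − 345.9 = 227.5; midpoint Q̄ = (345.9 + 573.4)/2 = 459.65.
ΔI = 54450 − 38500 = 15950; midpoint Ī = (38500 + 54450)/2 = 46475.
η = (ΔQ/Q̄) ÷ (ΔI/Ī) = (227.5/459.65) ÷ (15950/46475) = 1.442.

1.442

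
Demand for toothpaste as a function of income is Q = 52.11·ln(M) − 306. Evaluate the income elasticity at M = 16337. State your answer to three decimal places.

0.261

At M = 16337: Q = 199.529.
dQ/dM = 52.11/M = 0.00318969 at this income.
η = (dQ/dM)·(M/Q) = 0.00318969 × (16337/199.529) = 0.261.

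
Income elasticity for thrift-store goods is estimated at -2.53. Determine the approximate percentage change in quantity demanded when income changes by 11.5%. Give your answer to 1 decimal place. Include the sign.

-29.1%

%ΔQ ≈ η × %ΔI = -2.53 × 11.5% = -29.1%.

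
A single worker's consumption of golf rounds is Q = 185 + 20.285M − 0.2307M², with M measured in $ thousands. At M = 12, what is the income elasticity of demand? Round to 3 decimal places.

0.448

At M = 12: Q = 395.1992.
dQ/dM = 20.285 − 0.4614M = 14.74820.
η = (dQ/dM)·(M/Q) = 14.74820 × (12/395.1992) = 0.448.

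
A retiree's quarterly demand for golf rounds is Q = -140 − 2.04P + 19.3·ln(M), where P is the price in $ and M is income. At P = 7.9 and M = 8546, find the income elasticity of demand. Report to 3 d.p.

At P = 7.9, M = 8546: Q = 18.611.
Holding P constant, ∂Q/∂M = 19.3/M = 0.00225837.
η_M = (∂Q/∂M)·(M/Q) = 0.00225837 × (8546/18.611) = 1.037.

1.037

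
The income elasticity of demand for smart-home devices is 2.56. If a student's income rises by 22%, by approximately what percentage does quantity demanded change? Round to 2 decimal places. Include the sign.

56.32%

%ΔQ ≈ η × %ΔI = 2.56 × 22% = 56.32%.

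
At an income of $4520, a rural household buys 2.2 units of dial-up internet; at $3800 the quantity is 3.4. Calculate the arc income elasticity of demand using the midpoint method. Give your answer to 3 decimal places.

-2.476

ΔQ = 3.4 − 2.2 = 1.2; midpoint Q̄ = (2.2 + 3.4)/2 = 2.8.
ΔI = 3800 − 4520 = -720; midpoint Ī = (4520 + 3800)/2 = 4160.
η = (ΔQ/Q̄) ÷ (ΔI/Ī) = (1.2/2.8) ÷ (-720/4160) = -2.476.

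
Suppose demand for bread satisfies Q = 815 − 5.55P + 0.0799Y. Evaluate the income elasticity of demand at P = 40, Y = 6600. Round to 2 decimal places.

At P = 40, Y = 6600: Q = 1120.340.
Holding P constant, ∂Q/∂Y = 0.0799.
η_Y = (∂Q/∂Y)·(Y/Q) = 0.0799 × (6600/1120.340) = 0.47.

0.47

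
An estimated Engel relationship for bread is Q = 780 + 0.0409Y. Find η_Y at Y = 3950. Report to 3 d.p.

At Y = 3950: Q = 941.555.
dQ/dY = 0.0409.
η = (dQ/dY)·(Y/Q) = 0.0409 × (3950/941.555) = 0.172.

0.172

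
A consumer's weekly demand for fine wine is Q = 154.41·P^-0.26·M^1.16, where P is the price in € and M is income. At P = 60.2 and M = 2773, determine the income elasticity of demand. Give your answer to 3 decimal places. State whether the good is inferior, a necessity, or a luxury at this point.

1.160 (luxury)

For a multiplicative demand Q = A·P^α·M^β, the income elasticity is β everywhere.
Here β = 1.16, so η = 1.160.
Since η > 1, this is a luxury.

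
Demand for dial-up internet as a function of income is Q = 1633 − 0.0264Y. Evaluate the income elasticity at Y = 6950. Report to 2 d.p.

At Y = 6950: Q = 1449.520.
dQ/dY = −0.0264.
η = (dQ/dY)·(Y/Q) = -0.0264 × (6950/1449.520) = -0.13.

-0.13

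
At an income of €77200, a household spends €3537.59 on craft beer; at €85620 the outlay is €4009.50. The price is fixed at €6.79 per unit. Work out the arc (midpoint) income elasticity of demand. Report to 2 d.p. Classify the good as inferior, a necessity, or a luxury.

1.21 (luxury)

With a constant price, Q₁ = 3537.59/6.79 = 521.000 and Q₂ = 4009.50/6.79 = 590.501 (equivalently, work directly with expenditure since P cancels).
Midpoint %ΔQ = (4009.50 − 3537.59)/3773.55 = 0.12506; midpoint %ΔI = (85620 − 77200)/81410 = 0.10343.
η = 0.12506 / 0.10343 = 1.21.
η > 1 ⇒ luxury.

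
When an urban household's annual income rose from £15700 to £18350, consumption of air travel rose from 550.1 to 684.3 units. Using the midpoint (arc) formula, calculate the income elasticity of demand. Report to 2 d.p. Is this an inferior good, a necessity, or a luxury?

1.40 (luxury)

ΔQ = 684.3 − 550.1 = 134.2; midpoint Q̄ = (550.1 + 684.3)/2 = 617.2.
ΔI = 18350 − 15700 = 2650; midpoint Ī = (15700 + 18350)/2 = 17025.
η = (ΔQ/Q̄) ÷ (ΔI/Ī) = (134.2/617.2) ÷ (2650/17025) = 1.40.
η > 1 ⇒ luxury.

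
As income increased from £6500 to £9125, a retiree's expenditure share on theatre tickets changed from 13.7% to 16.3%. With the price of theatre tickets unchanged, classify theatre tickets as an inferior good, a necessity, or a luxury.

luxury

The budget share rises as income rises, so η > 1.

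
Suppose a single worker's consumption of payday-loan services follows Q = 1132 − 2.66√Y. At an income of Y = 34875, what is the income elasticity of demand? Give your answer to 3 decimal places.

-0.391

At Y = 34875: Q = 635.249.
dQ/dY = -2.66/(2√Y) = -0.00712188 at this income.
η = (dQ/dY)·(Y/Q) = -0.00712188 × (34875/635.249) = -0.391.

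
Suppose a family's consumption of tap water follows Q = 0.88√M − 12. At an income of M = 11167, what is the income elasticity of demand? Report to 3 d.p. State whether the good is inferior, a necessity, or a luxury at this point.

0.574 (necessity)

At M = 11167: Q = 80.993.
dQ/dM = 0.88/(2√M) = 0.00416375 at this income.
η = (dQ/dM)·(M/Q) = 0.00416375 × (11167/80.993) = 0.574.
Since 0 < η < 1, the good is a necessity.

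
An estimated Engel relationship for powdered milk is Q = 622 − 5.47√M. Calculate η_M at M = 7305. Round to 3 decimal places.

At M = 7305: Q = 154.483.
dQ/dM = -5.47/(2√M) = -0.0319998 at this income.
η = (dQ/dM)·(M/Q) = -0.0319998 × (7305/154.483) = -1.513.

-1.513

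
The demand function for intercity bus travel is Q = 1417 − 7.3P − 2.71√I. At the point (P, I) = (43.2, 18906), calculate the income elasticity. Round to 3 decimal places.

-0.256

At P = 43.2, I = 18906: Q = 729.017.
Holding P constant, ∂Q/∂I = -2.71/(2√I) = -0.00985461.
η_I = (∂Q/∂I)·(I/Q) = -0.00985461 × (18906/729.017) = -0.256.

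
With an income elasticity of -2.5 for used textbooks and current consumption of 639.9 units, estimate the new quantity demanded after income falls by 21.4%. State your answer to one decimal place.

982.2

%ΔQ ≈ η × %ΔI = -2.5 × (-21.4%) = 53.5%.
New Q ≈ 639.9 × (1 + 0.535) = 982.2.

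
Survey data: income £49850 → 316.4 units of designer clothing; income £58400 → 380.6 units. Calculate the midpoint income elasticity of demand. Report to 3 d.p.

ΔQ = 380.6 − 316.4 = 64.2; midpoint Q̄ = (316.4 + 380.6)/2 = 348.5.
ΔI = 58400 − 49850 = 8550; midpoint Ī = (49850 + 58400)/2 = 54125.
η = (ΔQ/Q̄) ÷ (ΔI/Ī) = (64.2/348.5) ÷ (8550/54125) = 1.166.

1.166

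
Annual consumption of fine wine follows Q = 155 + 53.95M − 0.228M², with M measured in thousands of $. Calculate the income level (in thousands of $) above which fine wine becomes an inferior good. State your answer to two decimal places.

dQ/dM = 53.95 − 0.456M.
The good is inferior where dQ/dM < 0. Setting dQ/dM = 0 gives M = 53.95 / 0.456 = 118.31.

118.31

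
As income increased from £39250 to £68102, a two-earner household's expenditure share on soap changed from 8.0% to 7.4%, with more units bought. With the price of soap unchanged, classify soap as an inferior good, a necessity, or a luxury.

necessity

Quantity rises but the budget share falls as income rises, so 0 < η < 1.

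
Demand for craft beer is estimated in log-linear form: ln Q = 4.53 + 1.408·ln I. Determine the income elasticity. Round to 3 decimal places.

1.408

In a log-linear demand, the coefficient on ln I is the income elasticity.
So η = 1.408.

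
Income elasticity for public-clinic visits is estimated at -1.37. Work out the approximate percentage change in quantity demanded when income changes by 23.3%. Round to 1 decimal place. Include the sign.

-31.9%

%ΔQ ≈ η × %ΔI = -1.37 × 23.3% = -31.9%.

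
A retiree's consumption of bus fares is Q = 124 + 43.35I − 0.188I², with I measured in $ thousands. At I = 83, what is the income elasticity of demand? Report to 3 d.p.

0.415

At I = 83: Q = 2426.9180.
dQ/dI = 43.35 − 0.376I = 12.14200.
η = (dQ/dI)·(I/Q) = 12.14200 × (83/2426.9180) = 0.415.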